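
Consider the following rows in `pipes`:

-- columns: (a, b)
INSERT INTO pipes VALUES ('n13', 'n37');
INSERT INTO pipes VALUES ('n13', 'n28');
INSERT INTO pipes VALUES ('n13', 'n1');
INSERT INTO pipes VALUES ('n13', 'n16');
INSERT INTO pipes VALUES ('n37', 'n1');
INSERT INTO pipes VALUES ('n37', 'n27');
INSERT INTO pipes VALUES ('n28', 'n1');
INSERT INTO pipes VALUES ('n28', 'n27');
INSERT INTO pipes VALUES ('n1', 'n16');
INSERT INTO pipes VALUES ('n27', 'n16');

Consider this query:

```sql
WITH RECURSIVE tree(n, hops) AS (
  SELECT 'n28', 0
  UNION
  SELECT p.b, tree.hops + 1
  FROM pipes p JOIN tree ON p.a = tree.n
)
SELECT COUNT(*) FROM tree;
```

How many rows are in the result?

Base: (n28, hops=0).
Iteration 1: edges from {n28} -> (n1, hops=1), (n27, hops=1).
Iteration 2: edges from {n1,n27} -> (n16, hops=2). [UNION drops 1 duplicate row(s)]
Iteration 3: no outgoing edges from {n16}; recursion stops.
Total rows emitted: 4.

4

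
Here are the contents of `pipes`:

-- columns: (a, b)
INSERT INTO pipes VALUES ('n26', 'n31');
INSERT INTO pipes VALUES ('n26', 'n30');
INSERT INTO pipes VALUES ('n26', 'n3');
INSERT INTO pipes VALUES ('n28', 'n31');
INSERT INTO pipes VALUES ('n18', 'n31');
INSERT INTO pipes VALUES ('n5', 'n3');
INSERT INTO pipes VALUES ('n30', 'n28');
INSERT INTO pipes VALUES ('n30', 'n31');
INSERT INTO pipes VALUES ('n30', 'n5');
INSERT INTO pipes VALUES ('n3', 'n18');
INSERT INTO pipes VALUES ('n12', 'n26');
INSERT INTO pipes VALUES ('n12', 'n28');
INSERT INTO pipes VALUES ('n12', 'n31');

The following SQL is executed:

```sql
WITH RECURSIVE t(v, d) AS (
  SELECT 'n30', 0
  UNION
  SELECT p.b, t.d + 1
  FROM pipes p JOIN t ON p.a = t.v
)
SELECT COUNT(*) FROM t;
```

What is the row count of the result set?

8

Base: (n30, d=0).
Iteration 1: edges from {n30} -> (n28, d=1), (n31, d=1), (n5, d=1).
Iteration 2: edges from {n28,n31,n5} -> (n3, d=2), (n31, d=2).
Iteration 3: edges from {n3,n31} -> (n18, d=3).
Iteration 4: edges from {n18} -> (n31, d=4).
Iteration 5: no outgoing edges from {n31}; recursion stops.
Total rows emitted: 8.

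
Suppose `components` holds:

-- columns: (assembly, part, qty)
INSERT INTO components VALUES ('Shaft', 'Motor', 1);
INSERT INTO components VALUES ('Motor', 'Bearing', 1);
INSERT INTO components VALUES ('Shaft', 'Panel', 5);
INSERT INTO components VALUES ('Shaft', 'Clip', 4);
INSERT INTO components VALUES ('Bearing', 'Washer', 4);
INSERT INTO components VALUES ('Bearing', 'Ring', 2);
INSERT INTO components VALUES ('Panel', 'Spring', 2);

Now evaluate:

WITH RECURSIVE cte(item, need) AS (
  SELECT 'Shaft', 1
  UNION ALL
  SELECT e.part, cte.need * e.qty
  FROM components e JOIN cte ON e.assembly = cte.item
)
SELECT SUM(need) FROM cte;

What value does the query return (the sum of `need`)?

28

Base: (Shaft, need=1).
Iteration 1: components of {Shaft} -> Clip = 1*4 = 4, Motor = 1*1 = 1, Panel = 1*5 = 5.
Iteration 2: components of {Clip,Motor,Panel} -> Bearing = 1*1 = 1, Spring = 5*2 = 10.
Iteration 3: components of {Bearing,Spring} -> Ring = 1*2 = 2, Washer = 1*4 = 4.
Iteration 4: no further components; recursion stops.
SUM(need) = 1 + 1 + 5 + 4 + 1 + 10 + 4 + 2 = 28.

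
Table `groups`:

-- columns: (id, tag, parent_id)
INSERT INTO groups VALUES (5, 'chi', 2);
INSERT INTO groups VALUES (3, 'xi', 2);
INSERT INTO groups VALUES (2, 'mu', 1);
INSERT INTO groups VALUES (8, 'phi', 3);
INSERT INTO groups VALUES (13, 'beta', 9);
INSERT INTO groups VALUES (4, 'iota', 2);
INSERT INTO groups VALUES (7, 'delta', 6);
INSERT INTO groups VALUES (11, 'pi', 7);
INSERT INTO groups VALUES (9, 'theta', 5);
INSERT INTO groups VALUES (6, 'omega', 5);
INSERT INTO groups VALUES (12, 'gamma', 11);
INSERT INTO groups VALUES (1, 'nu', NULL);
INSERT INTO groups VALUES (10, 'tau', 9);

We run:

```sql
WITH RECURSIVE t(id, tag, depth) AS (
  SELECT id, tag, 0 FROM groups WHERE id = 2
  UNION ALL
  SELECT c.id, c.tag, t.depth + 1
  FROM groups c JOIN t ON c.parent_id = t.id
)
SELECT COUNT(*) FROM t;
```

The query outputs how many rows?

Base: id=2 (mu) at depth 0.
Iteration 1: rows with parent_id in {2} -> xi (id 3, depth 1), iota (id 4, depth 1), chi (id 5, depth 1).
Iteration 2: rows with parent_id in {3,4,5} -> omega (id 6, depth 2), phi (id 8, depth 2), theta (id 9, depth 2).
Iteration 3: rows with parent_id in {6,8,9} -> delta (id 7, depth 3), tau (id 10, depth 3), beta (id 13, depth 3).
Iteration 4: rows with parent_id in {7,10,13} -> pi (id 11, depth 4).
Iteration 5: rows with parent_id in {11} -> gamma (id 12, depth 5).
Iteration 6: no rows with parent_id in {12}; recursion stops.
Total rows emitted: 12.

12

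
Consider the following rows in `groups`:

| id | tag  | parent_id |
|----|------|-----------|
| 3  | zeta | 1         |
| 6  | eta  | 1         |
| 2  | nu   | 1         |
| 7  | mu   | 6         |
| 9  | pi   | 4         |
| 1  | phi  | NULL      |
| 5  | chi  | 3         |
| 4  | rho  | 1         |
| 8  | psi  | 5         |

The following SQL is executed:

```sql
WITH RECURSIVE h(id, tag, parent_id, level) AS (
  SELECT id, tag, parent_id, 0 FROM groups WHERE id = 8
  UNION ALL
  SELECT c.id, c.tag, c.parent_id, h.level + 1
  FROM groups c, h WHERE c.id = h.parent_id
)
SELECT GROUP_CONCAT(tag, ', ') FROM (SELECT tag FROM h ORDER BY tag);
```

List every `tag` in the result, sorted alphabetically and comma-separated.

chi, phi, psi, zeta

Base: id=8 (psi), parent_id=5, level 0.
Iteration 1: join on id=5 -> chi (id 5, parent_id=3, level 1).
Iteration 2: join on id=3 -> zeta (id 3, parent_id=1, level 2).
Iteration 3: join on id=1 -> phi (id 1, parent_id=NULL, level 3).
Iteration 4: parent_id is NULL; no match; recursion stops.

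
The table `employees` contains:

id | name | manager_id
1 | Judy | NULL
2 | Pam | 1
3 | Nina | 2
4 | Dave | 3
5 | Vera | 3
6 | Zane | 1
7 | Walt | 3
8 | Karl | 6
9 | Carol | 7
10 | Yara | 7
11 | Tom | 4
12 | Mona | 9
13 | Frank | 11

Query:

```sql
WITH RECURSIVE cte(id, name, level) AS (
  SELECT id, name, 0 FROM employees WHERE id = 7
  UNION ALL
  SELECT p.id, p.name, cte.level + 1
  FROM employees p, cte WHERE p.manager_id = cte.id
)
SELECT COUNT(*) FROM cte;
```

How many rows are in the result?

Base: id=7 (Walt) at level 0.
Iteration 1: rows with manager_id in {7} -> Carol (id 9, level 1), Yara (id 10, level 1).
Iteration 2: rows with manager_id in {9,10} -> Mona (id 12, level 2).
Iteration 3: no rows with manager_id in {12}; recursion stops.
Total rows emitted: 4.

4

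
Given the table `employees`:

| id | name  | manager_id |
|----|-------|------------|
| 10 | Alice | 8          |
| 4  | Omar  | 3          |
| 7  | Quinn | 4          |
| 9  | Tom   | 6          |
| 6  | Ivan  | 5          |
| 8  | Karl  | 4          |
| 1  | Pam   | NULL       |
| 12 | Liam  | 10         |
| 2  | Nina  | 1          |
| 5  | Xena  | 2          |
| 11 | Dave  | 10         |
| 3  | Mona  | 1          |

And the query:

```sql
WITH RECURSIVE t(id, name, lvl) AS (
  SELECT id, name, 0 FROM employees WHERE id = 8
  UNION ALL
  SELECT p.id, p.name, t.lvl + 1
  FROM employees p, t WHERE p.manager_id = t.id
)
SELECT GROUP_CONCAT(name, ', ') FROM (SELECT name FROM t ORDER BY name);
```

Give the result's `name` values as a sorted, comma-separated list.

Alice, Dave, Karl, Liam

Base: id=8 (Karl) at lvl 0.
Iteration 1: rows with manager_id in {8} -> Alice (id 10, lvl 1).
Iteration 2: rows with manager_id in {10} -> Dave (id 11, lvl 2), Liam (id 12, lvl 2).
Iteration 3: no rows with manager_id in {11,12}; recursion stops.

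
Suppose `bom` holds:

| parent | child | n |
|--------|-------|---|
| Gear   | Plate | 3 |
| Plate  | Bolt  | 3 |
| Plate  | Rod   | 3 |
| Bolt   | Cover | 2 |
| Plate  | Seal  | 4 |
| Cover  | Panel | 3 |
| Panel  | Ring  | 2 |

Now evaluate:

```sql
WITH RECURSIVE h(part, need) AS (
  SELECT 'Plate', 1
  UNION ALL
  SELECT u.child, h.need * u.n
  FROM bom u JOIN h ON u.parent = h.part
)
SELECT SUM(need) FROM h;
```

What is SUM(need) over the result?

71

Base: (Plate, need=1).
Iteration 1: components of {Plate} -> Bolt = 1*3 = 3, Rod = 1*3 = 3, Seal = 1*4 = 4.
Iteration 2: components of {Bolt,Rod,Seal} -> Cover = 3*2 = 6.
Iteration 3: components of {Cover} -> Panel = 6*3 = 18.
Iteration 4: components of {Panel} -> Ring = 18*2 = 36.
Iteration 5: no further components; recursion stops.
SUM(need) = 1 + 3 + 3 + 4 + 6 + 18 + 36 = 71.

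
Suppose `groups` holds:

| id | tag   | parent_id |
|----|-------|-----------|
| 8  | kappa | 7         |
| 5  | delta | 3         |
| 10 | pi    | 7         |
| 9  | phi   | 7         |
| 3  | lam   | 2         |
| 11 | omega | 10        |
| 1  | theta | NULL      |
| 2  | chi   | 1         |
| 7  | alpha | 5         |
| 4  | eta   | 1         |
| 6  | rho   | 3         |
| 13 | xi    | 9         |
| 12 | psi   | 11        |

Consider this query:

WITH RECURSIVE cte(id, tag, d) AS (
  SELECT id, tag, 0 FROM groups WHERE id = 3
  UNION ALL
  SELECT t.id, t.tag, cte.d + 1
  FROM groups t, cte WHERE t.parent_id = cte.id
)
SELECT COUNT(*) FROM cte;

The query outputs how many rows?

Base: id=3 (lam) at d 0.
Iteration 1: rows with parent_id in {3} -> delta (id 5, d 1), rho (id 6, d 1).
Iteration 2: rows with parent_id in {5,6} -> alpha (id 7, d 2).
Iteration 3: rows with parent_id in {7} -> kappa (id 8, d 3), phi (id 9, d 3), pi (id 10, d 3).
Iteration 4: rows with parent_id in {8,9,10} -> omega (id 11, d 4), xi (id 13, d 4).
Iteration 5: rows with parent_id in {11,13} -> psi (id 12, d 5).
Iteration 6: no rows with parent_id in {12}; recursion stops.
Total rows emitted: 10.

10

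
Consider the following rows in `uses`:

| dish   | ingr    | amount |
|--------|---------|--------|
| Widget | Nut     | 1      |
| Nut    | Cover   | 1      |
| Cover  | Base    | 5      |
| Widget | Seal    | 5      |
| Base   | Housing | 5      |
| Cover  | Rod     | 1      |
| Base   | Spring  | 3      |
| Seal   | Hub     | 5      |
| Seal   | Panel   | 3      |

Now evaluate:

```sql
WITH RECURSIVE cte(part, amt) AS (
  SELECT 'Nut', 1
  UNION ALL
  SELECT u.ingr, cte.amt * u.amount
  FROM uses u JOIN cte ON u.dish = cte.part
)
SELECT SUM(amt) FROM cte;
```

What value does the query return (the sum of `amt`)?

48

Base: (Nut, amt=1).
Iteration 1: components of {Nut} -> Cover = 1*1 = 1.
Iteration 2: components of {Cover} -> Base = 1*5 = 5, Rod = 1*1 = 1.
Iteration 3: components of {Base,Rod} -> Housing = 5*5 = 25, Spring = 5*3 = 15.
Iteration 4: no further components; recursion stops.
SUM(amt) = 1 + 1 + 5 + 1 + 25 + 15 = 48.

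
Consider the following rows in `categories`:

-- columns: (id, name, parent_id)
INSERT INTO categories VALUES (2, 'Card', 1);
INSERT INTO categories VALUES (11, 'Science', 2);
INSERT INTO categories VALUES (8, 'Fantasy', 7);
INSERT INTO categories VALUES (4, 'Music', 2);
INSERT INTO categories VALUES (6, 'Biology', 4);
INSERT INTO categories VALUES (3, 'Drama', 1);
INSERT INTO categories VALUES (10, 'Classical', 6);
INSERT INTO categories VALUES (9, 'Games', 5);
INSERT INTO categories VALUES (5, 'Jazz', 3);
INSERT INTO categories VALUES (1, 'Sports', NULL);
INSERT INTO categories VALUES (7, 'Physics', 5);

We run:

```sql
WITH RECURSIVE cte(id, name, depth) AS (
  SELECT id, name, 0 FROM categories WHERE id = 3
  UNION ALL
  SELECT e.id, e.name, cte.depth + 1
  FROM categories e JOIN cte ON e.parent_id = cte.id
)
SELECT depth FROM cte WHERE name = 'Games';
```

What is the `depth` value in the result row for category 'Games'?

2

Base: id=3 (Drama) at depth 0.
Iteration 1: rows with parent_id in {3} -> Jazz (id 5, depth 1).
Iteration 2: rows with parent_id in {5} -> Physics (id 7, depth 2), Games (id 9, depth 2).
Iteration 3: rows with parent_id in {7,9} -> Fantasy (id 8, depth 3).
Iteration 4: no rows with parent_id in {8}; recursion stops.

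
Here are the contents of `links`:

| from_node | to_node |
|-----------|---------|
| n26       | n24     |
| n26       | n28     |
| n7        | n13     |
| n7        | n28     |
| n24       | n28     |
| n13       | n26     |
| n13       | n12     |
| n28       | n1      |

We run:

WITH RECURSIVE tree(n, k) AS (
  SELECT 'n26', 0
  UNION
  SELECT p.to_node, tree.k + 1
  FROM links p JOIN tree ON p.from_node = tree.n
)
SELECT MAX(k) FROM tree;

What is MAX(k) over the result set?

3

Base: (n26, k=0).
Iteration 1: edges from {n26} -> (n24, k=1), (n28, k=1).
Iteration 2: edges from {n24,n28} -> (n1, k=2), (n28, k=2).
Iteration 3: edges from {n1,n28} -> (n1, k=3).
Iteration 4: no outgoing edges from {n1}; recursion stops.
k values: 0, 1, 1, 2, 2, 3; the maximum is 3.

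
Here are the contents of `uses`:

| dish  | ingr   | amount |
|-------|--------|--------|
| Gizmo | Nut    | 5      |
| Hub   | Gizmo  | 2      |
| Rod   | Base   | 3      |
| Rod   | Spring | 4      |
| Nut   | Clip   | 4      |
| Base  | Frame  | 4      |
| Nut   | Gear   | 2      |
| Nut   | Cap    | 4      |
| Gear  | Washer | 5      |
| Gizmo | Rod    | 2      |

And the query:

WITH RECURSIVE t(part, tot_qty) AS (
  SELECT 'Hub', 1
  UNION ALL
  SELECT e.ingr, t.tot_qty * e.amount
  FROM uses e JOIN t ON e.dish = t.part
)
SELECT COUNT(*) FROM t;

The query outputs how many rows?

11

Base: (Hub, tot_qty=1).
Iteration 1: components of {Hub} -> Gizmo = 1*2 = 2.
Iteration 2: components of {Gizmo} -> Nut = 2*5 = 10, Rod = 2*2 = 4.
Iteration 3: components of {Nut,Rod} -> Base = 4*3 = 12, Cap = 10*4 = 40, Clip = 10*4 = 40, Gear = 10*2 = 20, Spring = 4*4 = 16.
Iteration 4: components of {Base,Cap,Clip,Gear,Spring} -> Frame = 12*4 = 48, Washer = 20*5 = 100.
Iteration 5: no further components; recursion stops.
Total rows emitted: 11.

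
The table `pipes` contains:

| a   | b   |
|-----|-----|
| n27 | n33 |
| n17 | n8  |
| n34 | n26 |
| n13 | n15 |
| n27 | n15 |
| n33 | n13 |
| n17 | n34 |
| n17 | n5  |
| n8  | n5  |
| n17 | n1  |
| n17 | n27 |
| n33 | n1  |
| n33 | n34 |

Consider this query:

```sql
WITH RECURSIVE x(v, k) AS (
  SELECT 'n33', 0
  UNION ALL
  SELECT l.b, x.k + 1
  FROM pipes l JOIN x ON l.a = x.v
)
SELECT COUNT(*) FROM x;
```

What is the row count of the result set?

Base: (n33, k=0).
Iteration 1: edges from {n33} -> (n1, k=1), (n13, k=1), (n34, k=1).
Iteration 2: edges from {n1,n13,n34} -> (n15, k=2), (n26, k=2).
Iteration 3: no outgoing edges from {n15,n26}; recursion stops.
Total rows emitted: 6.

6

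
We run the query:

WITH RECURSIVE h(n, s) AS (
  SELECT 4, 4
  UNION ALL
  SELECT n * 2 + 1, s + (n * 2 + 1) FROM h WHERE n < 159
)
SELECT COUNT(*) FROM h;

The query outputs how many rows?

Base: n=4, s=4.
Iteration 1: 4 < 159 holds -> n = 4 * 2 + 1 = 9, s = 4 + 9 = 13.
Iteration 2: 9 < 159 holds -> n = 9 * 2 + 1 = 19, s = 13 + 19 = 32.
Iteration 3: 19 < 159 holds -> n = 19 * 2 + 1 = 39, s = 32 + 39 = 71.
Iteration 4: 39 < 159 holds -> n = 39 * 2 + 1 = 79, s = 71 + 79 = 150.
Iteration 5: 79 < 159 holds -> n = 79 * 2 + 1 = 159, s = 150 + 159 = 309.
Iteration 6: 159 < 159 fails; recursion stops.
Total rows emitted: 6.

6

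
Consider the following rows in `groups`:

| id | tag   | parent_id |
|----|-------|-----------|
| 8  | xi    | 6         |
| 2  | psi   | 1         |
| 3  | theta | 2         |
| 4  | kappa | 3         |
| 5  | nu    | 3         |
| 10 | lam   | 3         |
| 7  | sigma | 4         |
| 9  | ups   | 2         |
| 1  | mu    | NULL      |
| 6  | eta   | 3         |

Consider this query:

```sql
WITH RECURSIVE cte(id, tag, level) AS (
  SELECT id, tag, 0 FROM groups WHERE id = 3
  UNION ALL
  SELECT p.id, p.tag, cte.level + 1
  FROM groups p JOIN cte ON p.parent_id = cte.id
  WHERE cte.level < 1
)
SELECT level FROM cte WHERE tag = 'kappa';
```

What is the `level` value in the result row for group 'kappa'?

Base: id=3 (theta) at level 0.
Iteration 1: rows with parent_id in {3} -> kappa (id 4, level 1), nu (id 5, level 1), eta (id 6, level 1), lam (id 10, level 1).
Iteration 2: level < 1 fails for all current rows; recursion stops.

1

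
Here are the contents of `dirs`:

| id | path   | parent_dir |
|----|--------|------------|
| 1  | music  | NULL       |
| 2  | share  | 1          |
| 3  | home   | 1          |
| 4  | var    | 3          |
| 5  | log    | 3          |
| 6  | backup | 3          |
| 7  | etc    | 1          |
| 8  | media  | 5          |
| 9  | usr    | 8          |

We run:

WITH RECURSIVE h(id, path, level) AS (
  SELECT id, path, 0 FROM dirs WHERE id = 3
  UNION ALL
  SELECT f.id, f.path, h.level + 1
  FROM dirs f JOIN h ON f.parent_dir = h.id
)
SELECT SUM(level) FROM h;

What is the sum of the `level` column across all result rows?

Base: id=3 (home) at level 0.
Iteration 1: rows with parent_dir in {3} -> var (id 4, level 1), log (id 5, level 1), backup (id 6, level 1).
Iteration 2: rows with parent_dir in {4,5,6} -> media (id 8, level 2).
Iteration 3: rows with parent_dir in {8} -> usr (id 9, level 3).
Iteration 4: no rows with parent_dir in {9}; recursion stops.
SUM(level) = 0 + 1 + 1 + 1 + 2 + 3 = 8.

8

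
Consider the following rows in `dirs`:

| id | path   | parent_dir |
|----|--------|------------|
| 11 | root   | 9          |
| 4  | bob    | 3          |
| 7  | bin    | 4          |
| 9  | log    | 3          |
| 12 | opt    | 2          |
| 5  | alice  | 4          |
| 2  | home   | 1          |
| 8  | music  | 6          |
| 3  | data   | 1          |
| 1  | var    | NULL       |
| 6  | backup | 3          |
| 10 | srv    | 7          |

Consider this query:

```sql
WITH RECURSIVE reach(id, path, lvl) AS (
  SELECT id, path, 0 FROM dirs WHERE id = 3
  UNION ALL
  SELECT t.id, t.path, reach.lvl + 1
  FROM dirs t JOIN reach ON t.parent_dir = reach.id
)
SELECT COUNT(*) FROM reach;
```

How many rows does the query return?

9

Base: id=3 (data) at lvl 0.
Iteration 1: rows with parent_dir in {3} -> bob (id 4, lvl 1), backup (id 6, lvl 1), log (id 9, lvl 1).
Iteration 2: rows with parent_dir in {4,6,9} -> alice (id 5, lvl 2), bin (id 7, lvl 2), music (id 8, lvl 2), root (id 11, lvl 2).
Iteration 3: rows with parent_dir in {5,7,8,11} -> srv (id 10, lvl 3).
Iteration 4: no rows with parent_dir in {10}; recursion stops.
Total rows emitted: 9.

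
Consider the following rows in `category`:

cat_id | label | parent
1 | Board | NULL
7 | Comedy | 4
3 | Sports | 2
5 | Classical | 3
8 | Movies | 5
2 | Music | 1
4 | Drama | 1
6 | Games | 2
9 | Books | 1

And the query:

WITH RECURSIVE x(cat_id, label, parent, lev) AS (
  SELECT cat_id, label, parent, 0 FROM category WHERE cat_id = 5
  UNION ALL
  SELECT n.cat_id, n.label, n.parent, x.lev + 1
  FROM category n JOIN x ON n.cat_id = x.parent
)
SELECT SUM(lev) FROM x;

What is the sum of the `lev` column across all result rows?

6

Base: cat_id=5 (Classical), parent=3, lev 0.
Iteration 1: join on cat_id=3 -> Sports (id 3, parent=2, lev 1).
Iteration 2: join on cat_id=2 -> Music (id 2, parent=1, lev 2).
Iteration 3: join on cat_id=1 -> Board (id 1, parent=NULL, lev 3).
Iteration 4: parent is NULL; no match; recursion stops.
SUM(lev) = 0 + 1 + 2 + 3 = 6.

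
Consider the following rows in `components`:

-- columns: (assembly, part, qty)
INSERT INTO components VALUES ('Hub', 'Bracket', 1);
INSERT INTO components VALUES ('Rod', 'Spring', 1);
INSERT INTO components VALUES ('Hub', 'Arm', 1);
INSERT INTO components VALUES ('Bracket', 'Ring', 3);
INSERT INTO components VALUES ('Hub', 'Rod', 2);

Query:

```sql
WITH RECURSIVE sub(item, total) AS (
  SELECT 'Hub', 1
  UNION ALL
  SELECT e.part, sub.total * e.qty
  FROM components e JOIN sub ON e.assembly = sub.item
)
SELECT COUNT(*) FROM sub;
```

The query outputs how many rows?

6

Base: (Hub, total=1).
Iteration 1: components of {Hub} -> Arm = 1*1 = 1, Bracket = 1*1 = 1, Rod = 1*2 = 2.
Iteration 2: components of {Arm,Bracket,Rod} -> Ring = 1*3 = 3, Spring = 2*1 = 2.
Iteration 3: no further components; recursion stops.
Total rows emitted: 6.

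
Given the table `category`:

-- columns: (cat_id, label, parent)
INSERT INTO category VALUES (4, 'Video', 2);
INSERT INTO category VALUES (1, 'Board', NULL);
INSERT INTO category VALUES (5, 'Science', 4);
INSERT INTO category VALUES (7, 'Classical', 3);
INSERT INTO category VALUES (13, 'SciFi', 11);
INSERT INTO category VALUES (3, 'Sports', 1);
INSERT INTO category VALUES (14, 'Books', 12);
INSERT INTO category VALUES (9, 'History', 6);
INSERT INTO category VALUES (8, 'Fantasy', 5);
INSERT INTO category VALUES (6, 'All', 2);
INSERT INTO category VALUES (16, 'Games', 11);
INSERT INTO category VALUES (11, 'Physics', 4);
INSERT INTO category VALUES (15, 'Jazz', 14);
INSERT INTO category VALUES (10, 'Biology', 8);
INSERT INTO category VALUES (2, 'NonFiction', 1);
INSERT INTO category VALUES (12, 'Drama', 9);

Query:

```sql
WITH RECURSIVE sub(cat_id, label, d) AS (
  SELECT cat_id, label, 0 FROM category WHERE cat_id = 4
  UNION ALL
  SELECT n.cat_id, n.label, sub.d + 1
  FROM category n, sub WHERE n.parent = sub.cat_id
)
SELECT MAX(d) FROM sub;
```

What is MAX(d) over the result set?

Base: cat_id=4 (Video) at d 0.
Iteration 1: rows with parent in {4} -> Science (id 5, d 1), Physics (id 11, d 1).
Iteration 2: rows with parent in {5,11} -> Fantasy (id 8, d 2), SciFi (id 13, d 2), Games (id 16, d 2).
Iteration 3: rows with parent in {8,13,16} -> Biology (id 10, d 3).
Iteration 4: no rows with parent in {10}; recursion stops.
d values: 0, 1, 1, 2, 2, 2, 3; the maximum is 3.

3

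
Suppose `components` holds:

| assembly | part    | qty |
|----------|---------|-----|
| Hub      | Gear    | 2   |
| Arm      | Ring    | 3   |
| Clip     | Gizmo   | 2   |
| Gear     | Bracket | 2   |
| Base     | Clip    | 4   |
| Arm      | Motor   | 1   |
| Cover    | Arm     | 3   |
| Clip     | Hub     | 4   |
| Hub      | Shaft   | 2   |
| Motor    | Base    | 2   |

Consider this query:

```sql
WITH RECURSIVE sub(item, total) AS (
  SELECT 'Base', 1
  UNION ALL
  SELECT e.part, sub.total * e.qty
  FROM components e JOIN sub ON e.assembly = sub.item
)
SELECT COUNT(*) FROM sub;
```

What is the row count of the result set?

Base: (Base, total=1).
Iteration 1: components of {Base} -> Clip = 1*4 = 4.
Iteration 2: components of {Clip} -> Gizmo = 4*2 = 8, Hub = 4*4 = 16.
Iteration 3: components of {Gizmo,Hub} -> Gear = 16*2 = 32, Shaft = 16*2 = 32.
Iteration 4: components of {Gear,Shaft} -> Bracket = 32*2 = 64.
Iteration 5: no further components; recursion stops.
Total rows emitted: 7.

7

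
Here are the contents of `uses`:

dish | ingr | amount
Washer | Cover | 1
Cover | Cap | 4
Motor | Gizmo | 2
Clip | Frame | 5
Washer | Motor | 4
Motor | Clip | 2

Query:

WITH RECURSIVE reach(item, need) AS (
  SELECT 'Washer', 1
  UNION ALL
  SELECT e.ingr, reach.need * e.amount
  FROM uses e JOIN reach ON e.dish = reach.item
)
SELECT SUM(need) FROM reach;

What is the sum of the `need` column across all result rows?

66

Base: (Washer, need=1).
Iteration 1: components of {Washer} -> Cover = 1*1 = 1, Motor = 1*4 = 4.
Iteration 2: components of {Cover,Motor} -> Cap = 1*4 = 4, Clip = 4*2 = 8, Gizmo = 4*2 = 8.
Iteration 3: components of {Cap,Clip,Gizmo} -> Frame = 8*5 = 40.
Iteration 4: no further components; recursion stops.
SUM(need) = 1 + 4 + 1 + 8 + 8 + 4 + 40 = 66.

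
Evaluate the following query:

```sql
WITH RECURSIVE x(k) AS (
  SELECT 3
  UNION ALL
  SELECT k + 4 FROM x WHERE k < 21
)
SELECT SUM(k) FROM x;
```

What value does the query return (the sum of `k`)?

Base: k=3.
Iteration 1: 3 < 21 holds -> k = 3 + 4 = 7.
Iteration 2: 7 < 21 holds -> k = 7 + 4 = 11.
Iteration 3: 11 < 21 holds -> k = 11 + 4 = 15.
Iteration 4: 15 < 21 holds -> k = 15 + 4 = 19.
Iteration 5: 19 < 21 holds -> k = 19 + 4 = 23.
Iteration 6: 23 < 21 fails; recursion stops.
SUM(k) = 3 + 7 + 11 + 15 + 19 + 23 = 78.

78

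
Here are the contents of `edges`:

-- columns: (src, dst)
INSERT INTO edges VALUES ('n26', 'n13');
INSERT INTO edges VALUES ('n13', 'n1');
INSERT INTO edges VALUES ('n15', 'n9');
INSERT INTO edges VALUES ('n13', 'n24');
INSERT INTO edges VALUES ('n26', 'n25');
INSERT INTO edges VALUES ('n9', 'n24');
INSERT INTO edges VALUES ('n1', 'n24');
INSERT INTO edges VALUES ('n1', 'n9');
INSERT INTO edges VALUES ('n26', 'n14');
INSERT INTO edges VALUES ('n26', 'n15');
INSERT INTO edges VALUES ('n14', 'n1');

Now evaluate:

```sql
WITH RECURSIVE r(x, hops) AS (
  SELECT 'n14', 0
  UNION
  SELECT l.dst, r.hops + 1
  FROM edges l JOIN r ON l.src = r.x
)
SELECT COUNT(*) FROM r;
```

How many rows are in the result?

5

Base: (n14, hops=0).
Iteration 1: edges from {n14} -> (n1, hops=1).
Iteration 2: edges from {n1} -> (n24, hops=2), (n9, hops=2).
Iteration 3: edges from {n24,n9} -> (n24, hops=3).
Iteration 4: no outgoing edges from {n24}; recursion stops.
Total rows emitted: 5.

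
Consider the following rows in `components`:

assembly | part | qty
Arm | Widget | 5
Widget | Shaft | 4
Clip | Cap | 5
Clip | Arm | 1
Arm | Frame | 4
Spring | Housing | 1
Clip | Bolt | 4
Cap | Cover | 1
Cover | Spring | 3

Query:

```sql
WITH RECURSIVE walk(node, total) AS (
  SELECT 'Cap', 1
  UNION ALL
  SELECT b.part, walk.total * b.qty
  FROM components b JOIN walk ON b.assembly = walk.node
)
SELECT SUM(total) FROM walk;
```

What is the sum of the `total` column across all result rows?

8

Base: (Cap, total=1).
Iteration 1: components of {Cap} -> Cover = 1*1 = 1.
Iteration 2: components of {Cover} -> Spring = 1*3 = 3.
Iteration 3: components of {Spring} -> Housing = 3*1 = 3.
Iteration 4: no further components; recursion stops.
SUM(total) = 1 + 1 + 3 + 3 = 8.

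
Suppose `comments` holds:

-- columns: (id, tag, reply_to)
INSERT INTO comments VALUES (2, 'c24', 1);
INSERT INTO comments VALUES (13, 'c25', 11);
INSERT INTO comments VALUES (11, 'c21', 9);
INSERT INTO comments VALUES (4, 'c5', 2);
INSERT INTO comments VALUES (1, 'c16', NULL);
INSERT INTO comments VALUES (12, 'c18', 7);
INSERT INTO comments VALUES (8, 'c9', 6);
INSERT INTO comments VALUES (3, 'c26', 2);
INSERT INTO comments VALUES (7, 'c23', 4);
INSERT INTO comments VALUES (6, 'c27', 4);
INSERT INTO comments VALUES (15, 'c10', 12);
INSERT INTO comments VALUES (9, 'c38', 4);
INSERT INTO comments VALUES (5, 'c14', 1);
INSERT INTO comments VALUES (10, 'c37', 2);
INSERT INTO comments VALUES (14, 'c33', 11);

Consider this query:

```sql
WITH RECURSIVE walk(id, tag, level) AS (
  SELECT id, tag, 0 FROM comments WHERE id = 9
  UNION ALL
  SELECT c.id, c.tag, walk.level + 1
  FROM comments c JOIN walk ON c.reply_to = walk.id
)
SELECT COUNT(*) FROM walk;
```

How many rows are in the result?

4

Base: id=9 (c38) at level 0.
Iteration 1: rows with reply_to in {9} -> c21 (id 11, level 1).
Iteration 2: rows with reply_to in {11} -> c25 (id 13, level 2), c33 (id 14, level 2).
Iteration 3: no rows with reply_to in {13,14}; recursion stops.
Total rows emitted: 4.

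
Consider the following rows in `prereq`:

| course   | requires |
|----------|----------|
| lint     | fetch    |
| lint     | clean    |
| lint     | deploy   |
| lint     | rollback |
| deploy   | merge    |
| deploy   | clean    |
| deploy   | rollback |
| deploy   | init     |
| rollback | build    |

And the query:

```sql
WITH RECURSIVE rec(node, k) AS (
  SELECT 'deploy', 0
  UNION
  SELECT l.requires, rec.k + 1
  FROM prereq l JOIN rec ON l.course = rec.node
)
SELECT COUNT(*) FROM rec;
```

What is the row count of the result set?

Base: (deploy, k=0).
Iteration 1: edges from {deploy} -> (clean, k=1), (init, k=1), (merge, k=1), (rollback, k=1).
Iteration 2: edges from {clean,init,merge,rollback} -> (build, k=2).
Iteration 3: no outgoing edges from {build}; recursion stops.
Total rows emitted: 6.

6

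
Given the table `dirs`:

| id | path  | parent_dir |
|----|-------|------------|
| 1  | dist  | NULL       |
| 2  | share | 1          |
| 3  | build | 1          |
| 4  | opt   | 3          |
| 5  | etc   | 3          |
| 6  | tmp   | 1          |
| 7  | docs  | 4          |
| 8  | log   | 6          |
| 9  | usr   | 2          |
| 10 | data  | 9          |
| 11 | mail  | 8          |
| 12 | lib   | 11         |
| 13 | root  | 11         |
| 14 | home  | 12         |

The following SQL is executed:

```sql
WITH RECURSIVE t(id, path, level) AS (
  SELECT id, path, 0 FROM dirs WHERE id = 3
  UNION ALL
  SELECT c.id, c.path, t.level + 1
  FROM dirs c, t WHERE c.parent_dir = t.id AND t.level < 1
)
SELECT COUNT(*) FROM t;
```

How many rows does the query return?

3

Base: id=3 (build) at level 0.
Iteration 1: rows with parent_dir in {3} -> opt (id 4, level 1), etc (id 5, level 1).
Iteration 2: level < 1 fails for all current rows; recursion stops.
Total rows emitted: 3.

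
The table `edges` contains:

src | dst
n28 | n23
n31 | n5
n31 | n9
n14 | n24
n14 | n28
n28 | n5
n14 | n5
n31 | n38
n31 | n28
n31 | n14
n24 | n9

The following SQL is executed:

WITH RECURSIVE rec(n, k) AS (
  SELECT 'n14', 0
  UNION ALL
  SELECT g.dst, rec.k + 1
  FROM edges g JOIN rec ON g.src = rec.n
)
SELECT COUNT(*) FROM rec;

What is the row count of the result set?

7

Base: (n14, k=0).
Iteration 1: edges from {n14} -> (n24, k=1), (n28, k=1), (n5, k=1).
Iteration 2: edges from {n24,n28,n5} -> (n23, k=2), (n5, k=2), (n9, k=2).
Iteration 3: no outgoing edges from {n23,n5,n9}; recursion stops.
Total rows emitted: 7.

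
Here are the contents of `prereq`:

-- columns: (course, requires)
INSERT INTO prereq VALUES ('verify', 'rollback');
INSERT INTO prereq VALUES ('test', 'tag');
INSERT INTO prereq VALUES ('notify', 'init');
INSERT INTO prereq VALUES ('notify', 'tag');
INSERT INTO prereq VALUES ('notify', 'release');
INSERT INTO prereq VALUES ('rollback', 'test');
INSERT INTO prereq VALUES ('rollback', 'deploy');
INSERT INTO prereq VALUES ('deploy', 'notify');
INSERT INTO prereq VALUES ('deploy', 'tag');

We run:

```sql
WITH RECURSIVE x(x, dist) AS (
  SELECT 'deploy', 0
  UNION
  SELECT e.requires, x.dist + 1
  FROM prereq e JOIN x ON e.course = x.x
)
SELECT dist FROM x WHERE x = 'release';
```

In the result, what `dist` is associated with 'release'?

2

Base: (deploy, dist=0).
Iteration 1: edges from {deploy} -> (notify, dist=1), (tag, dist=1).
Iteration 2: edges from {notify,tag} -> (init, dist=2), (release, dist=2), (tag, dist=2).
Iteration 3: no outgoing edges from {init,release,tag}; recursion stops.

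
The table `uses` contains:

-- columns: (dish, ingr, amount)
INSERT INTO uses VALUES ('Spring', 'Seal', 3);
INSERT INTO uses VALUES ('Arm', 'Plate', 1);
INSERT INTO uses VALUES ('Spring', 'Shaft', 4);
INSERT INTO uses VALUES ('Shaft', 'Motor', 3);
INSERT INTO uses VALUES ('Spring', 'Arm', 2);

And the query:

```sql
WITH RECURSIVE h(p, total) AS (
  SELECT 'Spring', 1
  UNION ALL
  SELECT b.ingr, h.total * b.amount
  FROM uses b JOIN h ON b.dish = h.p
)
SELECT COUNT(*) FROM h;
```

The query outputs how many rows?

Base: (Spring, total=1).
Iteration 1: components of {Spring} -> Arm = 1*2 = 2, Seal = 1*3 = 3, Shaft = 1*4 = 4.
Iteration 2: components of {Arm,Seal,Shaft} -> Motor = 4*3 = 12, Plate = 2*1 = 2.
Iteration 3: no further components; recursion stops.
Total rows emitted: 6.

6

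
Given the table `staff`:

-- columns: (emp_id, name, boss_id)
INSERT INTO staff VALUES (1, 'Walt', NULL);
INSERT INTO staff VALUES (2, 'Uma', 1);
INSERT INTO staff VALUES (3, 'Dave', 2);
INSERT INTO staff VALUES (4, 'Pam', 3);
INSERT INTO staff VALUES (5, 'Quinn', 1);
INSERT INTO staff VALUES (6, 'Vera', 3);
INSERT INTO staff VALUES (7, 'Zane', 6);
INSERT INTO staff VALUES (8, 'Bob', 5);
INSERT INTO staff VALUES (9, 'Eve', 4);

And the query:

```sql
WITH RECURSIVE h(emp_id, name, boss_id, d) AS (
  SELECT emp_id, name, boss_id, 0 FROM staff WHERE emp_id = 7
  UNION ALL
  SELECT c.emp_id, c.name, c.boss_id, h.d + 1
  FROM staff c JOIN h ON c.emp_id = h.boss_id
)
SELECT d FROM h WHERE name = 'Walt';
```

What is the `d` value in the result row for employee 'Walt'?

Base: emp_id=7 (Zane), boss_id=6, d 0.
Iteration 1: join on emp_id=6 -> Vera (id 6, boss_id=3, d 1).
Iteration 2: join on emp_id=3 -> Dave (id 3, boss_id=2, d 2).
Iteration 3: join on emp_id=2 -> Uma (id 2, boss_id=1, d 3).
Iteration 4: join on emp_id=1 -> Walt (id 1, boss_id=NULL, d 4).
Iteration 5: boss_id is NULL; no match; recursion stops.

4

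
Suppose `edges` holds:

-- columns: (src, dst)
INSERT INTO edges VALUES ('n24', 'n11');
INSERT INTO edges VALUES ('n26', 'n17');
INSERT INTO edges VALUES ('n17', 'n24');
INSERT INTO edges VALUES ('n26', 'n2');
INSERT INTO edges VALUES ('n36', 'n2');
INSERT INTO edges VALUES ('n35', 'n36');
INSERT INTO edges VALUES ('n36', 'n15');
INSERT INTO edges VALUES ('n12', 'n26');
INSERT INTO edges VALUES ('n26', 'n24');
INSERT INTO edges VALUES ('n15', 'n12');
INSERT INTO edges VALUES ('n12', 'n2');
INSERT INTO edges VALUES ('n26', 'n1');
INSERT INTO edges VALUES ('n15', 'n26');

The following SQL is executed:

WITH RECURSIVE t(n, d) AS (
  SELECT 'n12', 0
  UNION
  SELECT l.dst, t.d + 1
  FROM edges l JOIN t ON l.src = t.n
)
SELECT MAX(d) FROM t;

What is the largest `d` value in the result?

Base: (n12, d=0).
Iteration 1: edges from {n12} -> (n2, d=1), (n26, d=1).
Iteration 2: edges from {n2,n26} -> (n1, d=2), (n17, d=2), (n2, d=2), (n24, d=2).
Iteration 3: edges from {n1,n17,n2,n24} -> (n11, d=3), (n24, d=3).
Iteration 4: edges from {n11,n24} -> (n11, d=4).
Iteration 5: no outgoing edges from {n11}; recursion stops.
d values: 0, 1, 1, 2, 2, 2, 2, 3, 3, 4; the maximum is 4.

4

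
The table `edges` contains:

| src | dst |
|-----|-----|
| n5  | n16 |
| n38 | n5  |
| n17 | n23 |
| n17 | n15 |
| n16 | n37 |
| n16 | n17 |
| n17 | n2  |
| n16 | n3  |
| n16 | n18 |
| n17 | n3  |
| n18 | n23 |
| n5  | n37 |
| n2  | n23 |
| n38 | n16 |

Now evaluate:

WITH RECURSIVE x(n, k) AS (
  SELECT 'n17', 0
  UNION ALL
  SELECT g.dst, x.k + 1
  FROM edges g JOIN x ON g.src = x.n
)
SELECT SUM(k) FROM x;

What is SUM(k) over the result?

6

Base: (n17, k=0).
Iteration 1: edges from {n17} -> (n15, k=1), (n2, k=1), (n23, k=1), (n3, k=1).
Iteration 2: edges from {n15,n2,n23,n3} -> (n23, k=2).
Iteration 3: no outgoing edges from {n23}; recursion stops.
SUM(k) = 0 + 1 + 1 + 1 + 1 + 2 = 6.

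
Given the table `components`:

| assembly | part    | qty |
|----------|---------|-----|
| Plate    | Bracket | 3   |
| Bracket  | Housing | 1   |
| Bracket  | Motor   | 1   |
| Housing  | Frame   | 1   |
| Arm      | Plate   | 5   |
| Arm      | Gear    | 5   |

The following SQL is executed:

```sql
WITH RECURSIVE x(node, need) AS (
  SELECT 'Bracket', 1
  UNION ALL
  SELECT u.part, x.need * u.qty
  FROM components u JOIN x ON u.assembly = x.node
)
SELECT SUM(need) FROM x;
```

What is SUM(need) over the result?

4

Base: (Bracket, need=1).
Iteration 1: components of {Bracket} -> Housing = 1*1 = 1, Motor = 1*1 = 1.
Iteration 2: components of {Housing,Motor} -> Frame = 1*1 = 1.
Iteration 3: no further components; recursion stops.
SUM(need) = 1 + 1 + 1 + 1 = 4.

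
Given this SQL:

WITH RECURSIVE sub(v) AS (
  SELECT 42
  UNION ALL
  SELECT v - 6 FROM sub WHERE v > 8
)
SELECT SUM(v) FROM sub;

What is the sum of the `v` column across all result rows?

Base: v=42.
Iteration 1: 42 > 8 holds -> v = 42 - 6 = 36.
Iteration 2: 36 > 8 holds -> v = 36 - 6 = 30.
Iteration 3: 30 > 8 holds -> v = 30 - 6 = 24.
Iteration 4: 24 > 8 holds -> v = 24 - 6 = 18.
Iteration 5: 18 > 8 holds -> v = 18 - 6 = 12.
Iteration 6: 12 > 8 holds -> v = 12 - 6 = 6.
Iteration 7: 6 > 8 fails; recursion stops.
SUM(v) = 42 + 36 + 30 + 24 + 18 + 12 + 6 = 168.

168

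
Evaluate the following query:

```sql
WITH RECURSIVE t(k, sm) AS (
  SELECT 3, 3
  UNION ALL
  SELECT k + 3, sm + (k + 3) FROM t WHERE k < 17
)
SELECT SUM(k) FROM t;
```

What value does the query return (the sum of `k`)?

63

Base: k=3, sm=3.
Iteration 1: 3 < 17 holds -> k = 3 + 3 = 6, sm = 3 + 6 = 9.
Iteration 2: 6 < 17 holds -> k = 6 + 3 = 9, sm = 9 + 9 = 18.
Iteration 3: 9 < 17 holds -> k = 9 + 3 = 12, sm = 18 + 12 = 30.
Iteration 4: 12 < 17 holds -> k = 12 + 3 = 15, sm = 30 + 15 = 45.
Iteration 5: 15 < 17 holds -> k = 15 + 3 = 18, sm = 45 + 18 = 63.
Iteration 6: 18 < 17 fails; recursion stops.
SUM(k) = 3 + 6 + 9 + 12 + 15 + 18 = 63.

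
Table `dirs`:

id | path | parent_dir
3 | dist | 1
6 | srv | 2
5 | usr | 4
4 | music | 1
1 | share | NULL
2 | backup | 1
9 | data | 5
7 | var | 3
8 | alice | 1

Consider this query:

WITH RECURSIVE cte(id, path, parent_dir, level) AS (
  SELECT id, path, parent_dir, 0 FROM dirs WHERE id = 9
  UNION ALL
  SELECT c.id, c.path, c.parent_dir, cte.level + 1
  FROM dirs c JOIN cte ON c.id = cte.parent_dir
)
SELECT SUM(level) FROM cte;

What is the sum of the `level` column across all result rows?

Base: id=9 (data), parent_dir=5, level 0.
Iteration 1: join on id=5 -> usr (id 5, parent_dir=4, level 1).
Iteration 2: join on id=4 -> music (id 4, parent_dir=1, level 2).
Iteration 3: join on id=1 -> share (id 1, parent_dir=NULL, level 3).
Iteration 4: parent_dir is NULL; no match; recursion stops.
SUM(level) = 0 + 1 + 2 + 3 = 6.

6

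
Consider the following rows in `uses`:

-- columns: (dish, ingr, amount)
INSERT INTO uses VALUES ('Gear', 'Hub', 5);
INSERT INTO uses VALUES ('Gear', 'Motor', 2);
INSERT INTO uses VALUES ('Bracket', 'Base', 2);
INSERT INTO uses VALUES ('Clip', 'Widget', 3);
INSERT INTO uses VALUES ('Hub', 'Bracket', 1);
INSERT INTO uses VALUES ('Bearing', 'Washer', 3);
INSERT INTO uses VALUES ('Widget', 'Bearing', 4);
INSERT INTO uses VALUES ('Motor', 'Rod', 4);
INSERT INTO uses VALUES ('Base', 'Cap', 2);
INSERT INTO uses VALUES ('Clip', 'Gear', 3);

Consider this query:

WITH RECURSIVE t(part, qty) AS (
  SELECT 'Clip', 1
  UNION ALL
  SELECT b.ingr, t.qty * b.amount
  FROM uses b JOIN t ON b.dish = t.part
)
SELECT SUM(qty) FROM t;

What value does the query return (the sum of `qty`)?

Base: (Clip, qty=1).
Iteration 1: components of {Clip} -> Gear = 1*3 = 3, Widget = 1*3 = 3.
Iteration 2: components of {Gear,Widget} -> Bearing = 3*4 = 12, Hub = 3*5 = 15, Motor = 3*2 = 6.
Iteration 3: components of {Bearing,Hub,Motor} -> Bracket = 15*1 = 15, Rod = 6*4 = 24, Washer = 12*3 = 36.
Iteration 4: components of {Bracket,Rod,Washer} -> Base = 15*2 = 30.
Iteration 5: components of {Base} -> Cap = 30*2 = 60.
Iteration 6: no further components; recursion stops.
SUM(qty) = 1 + 3 + 3 + 15 + 6 + 12 + 15 + 24 + 36 + 30 + 60 = 205.

205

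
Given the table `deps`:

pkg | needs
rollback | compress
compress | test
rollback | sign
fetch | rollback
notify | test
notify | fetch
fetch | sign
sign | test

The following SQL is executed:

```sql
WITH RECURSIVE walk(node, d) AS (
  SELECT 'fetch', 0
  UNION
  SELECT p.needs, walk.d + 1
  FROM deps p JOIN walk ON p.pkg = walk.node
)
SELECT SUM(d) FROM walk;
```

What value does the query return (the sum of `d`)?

Base: (fetch, d=0).
Iteration 1: edges from {fetch} -> (rollback, d=1), (sign, d=1).
Iteration 2: edges from {rollback,sign} -> (compress, d=2), (sign, d=2), (test, d=2).
Iteration 3: edges from {compress,sign,test} -> (test, d=3). [UNION drops 1 duplicate row(s)]
Iteration 4: no outgoing edges from {test}; recursion stops.
SUM(d) = 0 + 1 + 1 + 2 + 2 + 2 + 3 = 11.

11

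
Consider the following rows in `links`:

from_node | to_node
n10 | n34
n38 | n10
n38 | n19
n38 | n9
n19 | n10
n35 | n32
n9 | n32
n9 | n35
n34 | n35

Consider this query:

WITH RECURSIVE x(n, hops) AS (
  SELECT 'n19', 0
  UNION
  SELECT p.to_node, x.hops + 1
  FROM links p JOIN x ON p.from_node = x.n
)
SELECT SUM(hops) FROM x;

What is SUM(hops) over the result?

10

Base: (n19, hops=0).
Iteration 1: edges from {n19} -> (n10, hops=1).
Iteration 2: edges from {n10} -> (n34, hops=2).
Iteration 3: edges from {n34} -> (n35, hops=3).
Iteration 4: edges from {n35} -> (n32, hops=4).
Iteration 5: no outgoing edges from {n32}; recursion stops.
SUM(hops) = 0 + 1 + 2 + 3 + 4 = 10.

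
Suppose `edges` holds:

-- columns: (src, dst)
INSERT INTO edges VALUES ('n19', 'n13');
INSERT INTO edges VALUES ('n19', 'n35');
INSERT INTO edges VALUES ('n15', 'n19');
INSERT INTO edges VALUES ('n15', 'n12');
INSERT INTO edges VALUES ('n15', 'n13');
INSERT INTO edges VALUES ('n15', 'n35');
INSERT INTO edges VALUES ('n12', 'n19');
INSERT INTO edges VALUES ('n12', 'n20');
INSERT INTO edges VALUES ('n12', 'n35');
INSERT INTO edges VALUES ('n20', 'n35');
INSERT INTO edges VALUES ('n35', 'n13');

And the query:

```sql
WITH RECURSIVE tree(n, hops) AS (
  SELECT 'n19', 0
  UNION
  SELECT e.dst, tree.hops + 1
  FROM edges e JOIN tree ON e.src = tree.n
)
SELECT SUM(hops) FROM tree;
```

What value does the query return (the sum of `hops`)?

4

Base: (n19, hops=0).
Iteration 1: edges from {n19} -> (n13, hops=1), (n35, hops=1).
Iteration 2: edges from {n13,n35} -> (n13, hops=2).
Iteration 3: no outgoing edges from {n13}; recursion stops.
SUM(hops) = 0 + 1 + 1 + 2 = 4.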